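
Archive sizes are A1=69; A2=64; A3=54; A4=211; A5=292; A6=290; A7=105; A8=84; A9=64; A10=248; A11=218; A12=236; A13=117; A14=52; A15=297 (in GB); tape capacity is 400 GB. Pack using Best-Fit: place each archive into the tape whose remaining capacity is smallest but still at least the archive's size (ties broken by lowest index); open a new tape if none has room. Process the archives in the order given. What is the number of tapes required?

7

tape 1: place A1 (69 GB), 331 GB left
tape 1: place A2 (64 GB), 267 GB left
tape 1: place A3 (54 GB), 213 GB left
tape 1: place A4 (211 GB), 2 GB left
tape 2: place A5 (292 GB), 108 GB left
tape 3: place A6 (290 GB), 110 GB left
tape 2: place A7 (105 GB), 3 GB left
tape 3: place A8 (84 GB), 26 GB left
tape 4: place A9 (64 GB), 336 GB left
tape 4: place A10 (248 GB), 88 GB left
tape 5: place A11 (218 GB), 182 GB left
tape 6: place A12 (236 GB), 164 GB left
tape 6: place A13 (117 GB), 47 GB left
tape 4: place A14 (52 GB), 36 GB left
tape 7: place A15 (297 GB), 103 GB left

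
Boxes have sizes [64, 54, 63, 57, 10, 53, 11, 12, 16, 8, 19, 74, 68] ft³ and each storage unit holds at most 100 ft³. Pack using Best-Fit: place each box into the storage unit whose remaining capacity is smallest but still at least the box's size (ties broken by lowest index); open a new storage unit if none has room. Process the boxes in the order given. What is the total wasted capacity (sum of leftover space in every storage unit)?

191

storage unit 1: place 64 ft³, 36 ft³ left
storage unit 2: place 54 ft³, 46 ft³ left
storage unit 3: place 63 ft³, 37 ft³ left
storage unit 4: place 57 ft³, 43 ft³ left
storage unit 1: place 10 ft³, 26 ft³ left
storage unit 5: place 53 ft³, 47 ft³ left
storage unit 1: place 11 ft³, 15 ft³ left
storage unit 1: place 12 ft³, 3 ft³ left
storage unit 3: place 16 ft³, 21 ft³ left
storage unit 3: place 8 ft³, 13 ft³ left
storage unit 4: place 19 ft³, 24 ft³ left
storage unit 6: place 74 ft³, 26 ft³ left
storage unit 7: place 68 ft³, 32 ft³ left
7 storage units × 100 ft³ = 700 ft³; used 509 ft³; unused 191 ft³.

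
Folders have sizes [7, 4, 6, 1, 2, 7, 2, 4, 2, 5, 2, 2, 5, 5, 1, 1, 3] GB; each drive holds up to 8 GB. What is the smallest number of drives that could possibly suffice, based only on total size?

8

Total size = 7 + 4 + 6 + 1 + 2 + 7 + 2 + 4 + 2 + 5 + 2 + 2 + 5 + 5 + 1 + 1 + 3 = 59 GB.
⌈59 / 8⌉ = 8.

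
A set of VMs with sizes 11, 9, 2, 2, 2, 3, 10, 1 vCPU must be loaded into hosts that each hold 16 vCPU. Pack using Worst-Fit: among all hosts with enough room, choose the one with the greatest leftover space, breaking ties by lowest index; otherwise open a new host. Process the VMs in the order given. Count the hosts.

Put 11 vCPU in host 1; 5 vCPU remain.
Put 9 vCPU in host 2; 7 vCPU remain.
Put 2 vCPU in host 2; 5 vCPU remain.
Put 2 vCPU in host 1; 3 vCPU remain.
Put 2 vCPU in host 2; 3 vCPU remain.
Put 3 vCPU in host 1; 0 vCPU remain.
Put 10 vCPU in host 3; 6 vCPU remain.
Put 1 vCPU in host 3; 5 vCPU remain.
Final hosts: [11,2,3] [9,2,2] [10,1].

3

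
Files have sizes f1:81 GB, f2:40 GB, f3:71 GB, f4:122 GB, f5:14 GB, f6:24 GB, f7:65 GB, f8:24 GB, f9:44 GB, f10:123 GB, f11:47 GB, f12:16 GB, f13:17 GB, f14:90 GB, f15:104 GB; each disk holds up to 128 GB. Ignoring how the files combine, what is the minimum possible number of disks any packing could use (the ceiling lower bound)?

Total size = 81 + 40 + 71 + 122 + 14 + 24 + 65 + 24 + 44 + 123 + 47 + 16 + 17 + 90 + 104 = 882 GB.
⌈882 / 128⌉ = 7.

7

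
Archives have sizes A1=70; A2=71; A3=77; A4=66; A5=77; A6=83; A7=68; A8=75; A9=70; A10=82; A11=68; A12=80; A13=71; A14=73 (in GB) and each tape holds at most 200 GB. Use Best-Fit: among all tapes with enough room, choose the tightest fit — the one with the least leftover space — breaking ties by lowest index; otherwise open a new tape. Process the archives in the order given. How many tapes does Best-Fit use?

7 tapes

A1 (70 GB) → tape 1 (remaining 130 GB)
A2 (71 GB) → tape 1 (remaining 59 GB)
A3 (77 GB) → tape 2 (remaining 123 GB)
A4 (66 GB) → tape 2 (remaining 57 GB)
A5 (77 GB) → tape 3 (remaining 123 GB)
A6 (83 GB) → tape 3 (remaining 40 GB)
A7 (68 GB) → tape 4 (remaining 132 GB)
A8 (75 GB) → tape 4 (remaining 57 GB)
A9 (70 GB) → tape 5 (remaining 130 GB)
A10 (82 GB) → tape 5 (remaining 48 GB)
A11 (68 GB) → tape 6 (remaining 132 GB)
A12 (80 GB) → tape 6 (remaining 52 GB)
A13 (71 GB) → tape 7 (remaining 129 GB)
A14 (73 GB) → tape 7 (remaining 56 GB)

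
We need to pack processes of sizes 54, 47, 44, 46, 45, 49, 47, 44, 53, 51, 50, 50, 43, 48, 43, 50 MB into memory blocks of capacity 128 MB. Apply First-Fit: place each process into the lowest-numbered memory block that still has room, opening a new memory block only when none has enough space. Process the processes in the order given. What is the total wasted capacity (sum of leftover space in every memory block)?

memory block 1: place 54 MB, 74 MB left
memory block 1: place 47 MB, 27 MB left
memory block 2: place 44 MB, 84 MB left
memory block 2: place 46 MB, 38 MB left
memory block 3: place 45 MB, 83 MB left
memory block 3: place 49 MB, 34 MB left
memory block 4: place 47 MB, 81 MB left
memory block 4: place 44 MB, 37 MB left
memory block 5: place 53 MB, 75 MB left
memory block 5: place 51 MB, 24 MB left
memory block 6: place 50 MB, 78 MB left
memory block 6: place 50 MB, 28 MB left
memory block 7: place 43 MB, 85 MB left
memory block 7: place 48 MB, 37 MB left
memory block 8: place 43 MB, 85 MB left
memory block 8: place 50 MB, 35 MB left
8 memory blocks × 128 MB = 1024 MB; used 764 MB; unused 260 MB.

260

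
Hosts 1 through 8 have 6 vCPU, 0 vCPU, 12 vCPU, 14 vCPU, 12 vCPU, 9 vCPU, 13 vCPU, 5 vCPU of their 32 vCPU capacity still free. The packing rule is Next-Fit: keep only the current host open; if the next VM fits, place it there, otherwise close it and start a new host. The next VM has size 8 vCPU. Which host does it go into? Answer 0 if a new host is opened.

0

Next-Fit only looks at host 8, which has 5 vCPU free.
8 vCPU does not fit, so a new host is opened.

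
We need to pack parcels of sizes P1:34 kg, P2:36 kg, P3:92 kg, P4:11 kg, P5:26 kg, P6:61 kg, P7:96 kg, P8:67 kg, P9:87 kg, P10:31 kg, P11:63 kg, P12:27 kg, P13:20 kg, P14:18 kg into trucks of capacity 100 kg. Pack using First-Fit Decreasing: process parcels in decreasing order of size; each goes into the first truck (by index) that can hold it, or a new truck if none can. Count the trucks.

Sorted descending: 96, 92, 87, 67, 63, 61, 36, 34, 31, 27, 26, 20, 18, 11.
truck 1: place 96 kg, 4 kg left
truck 2: place 92 kg, 8 kg left
truck 3: place 87 kg, 13 kg left
truck 4: place 67 kg, 33 kg left
truck 5: place 63 kg, 37 kg left
truck 6: place 61 kg, 39 kg left
truck 5: place 36 kg, 1 kg left
truck 6: place 34 kg, 5 kg left
truck 4: place 31 kg, 2 kg left
truck 7: place 27 kg, 73 kg left
truck 7: place 26 kg, 47 kg left
truck 7: place 20 kg, 27 kg left
truck 7: place 18 kg, 9 kg left
truck 3: place 11 kg, 2 kg left

7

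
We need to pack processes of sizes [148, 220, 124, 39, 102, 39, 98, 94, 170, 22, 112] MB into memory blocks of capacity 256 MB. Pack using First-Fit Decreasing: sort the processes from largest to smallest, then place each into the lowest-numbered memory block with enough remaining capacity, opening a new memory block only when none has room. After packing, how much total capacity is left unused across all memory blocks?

112

Sorted descending: 220, 170, 148, 124, 112, 102, 98, 94, 39, 39, 22.
memory block 1: place 220 MB, 36 MB left
memory block 2: place 170 MB, 86 MB left
memory block 3: place 148 MB, 108 MB left
memory block 4: place 124 MB, 132 MB left
memory block 4: place 112 MB, 20 MB left
memory block 3: place 102 MB, 6 MB left
memory block 5: place 98 MB, 158 MB left
memory block 5: place 94 MB, 64 MB left
memory block 2: place 39 MB, 47 MB left
memory block 2: place 39 MB, 8 MB left
memory block 1: place 22 MB, 14 MB left
5 memory blocks × 256 MB = 1280 MB; used 1168 MB; unused 112 MB.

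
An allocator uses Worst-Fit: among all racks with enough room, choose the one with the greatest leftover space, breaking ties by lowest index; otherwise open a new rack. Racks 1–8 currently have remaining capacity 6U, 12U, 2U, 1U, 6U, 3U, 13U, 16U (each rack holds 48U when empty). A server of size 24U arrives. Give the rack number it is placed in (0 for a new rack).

No rack has ≥ 24U free, so a new rack is opened.

0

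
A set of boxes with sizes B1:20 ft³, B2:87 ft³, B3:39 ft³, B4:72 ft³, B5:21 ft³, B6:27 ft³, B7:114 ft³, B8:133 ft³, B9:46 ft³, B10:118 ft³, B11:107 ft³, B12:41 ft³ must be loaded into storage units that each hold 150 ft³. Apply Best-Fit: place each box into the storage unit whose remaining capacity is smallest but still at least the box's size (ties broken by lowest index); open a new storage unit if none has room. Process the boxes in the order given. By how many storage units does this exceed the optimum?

1

Best-Fit: [20,87,39] [72,21,27] [114] [133] [46] [118] [107,41] → 7 storage units.
Total size 825 ft³; any packing needs at least ⌈825/150⌉ = 6 storage units.
An optimal packing achieves that bound: [133] [118,27] [114,21] [107,41] [87,46] [72,39,20] → 6 storage units.
Excess: 7 − 6 = 1.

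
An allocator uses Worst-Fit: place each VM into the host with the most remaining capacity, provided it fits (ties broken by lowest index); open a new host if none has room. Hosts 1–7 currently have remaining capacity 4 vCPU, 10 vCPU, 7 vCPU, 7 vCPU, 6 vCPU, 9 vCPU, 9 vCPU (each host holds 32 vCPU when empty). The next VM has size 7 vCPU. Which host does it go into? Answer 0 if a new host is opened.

Hosts with room: host 2 (10 vCPU), host 3 (7 vCPU), host 4 (7 vCPU), host 6 (9 vCPU), host 7 (9 vCPU).
Most room is host 2 with 10 vCPU free.

2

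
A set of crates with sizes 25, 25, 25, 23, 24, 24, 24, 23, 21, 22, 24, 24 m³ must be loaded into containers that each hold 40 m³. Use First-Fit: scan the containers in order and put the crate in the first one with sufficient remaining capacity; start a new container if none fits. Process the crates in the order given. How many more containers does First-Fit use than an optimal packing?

0

First-Fit: [25] [25] [25] [23] [24] [24] [24] [23] [21] [22] [24] [24] → 12 containers.
12 crates exceed 20 m³ (half the capacity), and no two of those can share a container, so at least 12 containers are needed.
So 12 is already optimal.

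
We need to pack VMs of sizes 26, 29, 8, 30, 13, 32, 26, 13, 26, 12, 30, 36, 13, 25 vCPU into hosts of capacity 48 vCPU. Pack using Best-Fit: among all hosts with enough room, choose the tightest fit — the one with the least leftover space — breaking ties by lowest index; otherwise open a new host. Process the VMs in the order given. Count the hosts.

Put 26 vCPU in host 1; 22 vCPU remain.
Put 29 vCPU in host 2; 19 vCPU remain.
Put 8 vCPU in host 2; 11 vCPU remain.
Put 30 vCPU in host 3; 18 vCPU remain.
Put 13 vCPU in host 3; 5 vCPU remain.
Put 32 vCPU in host 4; 16 vCPU remain.
Put 26 vCPU in host 5; 22 vCPU remain.
Put 13 vCPU in host 4; 3 vCPU remain.
Put 26 vCPU in host 6; 22 vCPU remain.
Put 12 vCPU in host 1; 10 vCPU remain.
Put 30 vCPU in host 7; 18 vCPU remain.
Put 36 vCPU in host 8; 12 vCPU remain.
Put 13 vCPU in host 7; 5 vCPU remain.
Put 25 vCPU in host 9; 23 vCPU remain.

9 hosts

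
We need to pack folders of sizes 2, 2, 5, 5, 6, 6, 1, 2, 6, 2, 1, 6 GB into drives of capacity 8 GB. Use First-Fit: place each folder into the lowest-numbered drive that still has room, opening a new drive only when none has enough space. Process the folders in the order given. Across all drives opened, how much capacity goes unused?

12

2 GB → drive 1 (remaining 6 GB)
2 GB → drive 1 (remaining 4 GB)
5 GB → drive 2 (remaining 3 GB)
5 GB → drive 3 (remaining 3 GB)
6 GB → drive 4 (remaining 2 GB)
6 GB → drive 5 (remaining 2 GB)
1 GB → drive 1 (remaining 3 GB)
2 GB → drive 1 (remaining 1 GB)
6 GB → drive 6 (remaining 2 GB)
2 GB → drive 2 (remaining 1 GB)
1 GB → drive 1 (remaining 0 GB)
6 GB → drive 7 (remaining 2 GB)
7 drives × 8 GB = 56 GB; used 44 GB; unused 12 GB.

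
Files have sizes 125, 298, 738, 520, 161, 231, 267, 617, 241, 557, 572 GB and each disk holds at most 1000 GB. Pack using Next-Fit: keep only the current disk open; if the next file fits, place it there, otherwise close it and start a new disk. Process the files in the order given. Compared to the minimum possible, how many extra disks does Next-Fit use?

Next-Fit: [125,298] [738] [520,161,231] [267,617] [241,557] [572] → 6 disks.
Total size 4327 GB; any packing needs at least ⌈4327/1000⌉ = 5 disks.
An optimal packing achieves that bound: [738,241] [617,298] [572,267,161] [557,231,125] [520] → 5 disks.
Excess: 6 − 5 = 1.

1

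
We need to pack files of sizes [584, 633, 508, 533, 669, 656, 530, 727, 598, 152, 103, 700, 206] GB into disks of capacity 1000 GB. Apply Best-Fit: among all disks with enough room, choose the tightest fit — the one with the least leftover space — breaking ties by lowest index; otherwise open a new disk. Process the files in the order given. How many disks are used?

disk 1: place 584 GB, 416 GB left
disk 2: place 633 GB, 367 GB left
disk 3: place 508 GB, 492 GB left
disk 4: place 533 GB, 467 GB left
disk 5: place 669 GB, 331 GB left
disk 6: place 656 GB, 344 GB left
disk 7: place 530 GB, 470 GB left
disk 8: place 727 GB, 273 GB left
disk 9: place 598 GB, 402 GB left
disk 8: place 152 GB, 121 GB left
disk 8: place 103 GB, 18 GB left
disk 10: place 700 GB, 300 GB left
disk 10: place 206 GB, 94 GB left
Final disks: [584] [633] [508] [533] [669] [656] [530] [727,152,103] [598] [700,206].

10 disks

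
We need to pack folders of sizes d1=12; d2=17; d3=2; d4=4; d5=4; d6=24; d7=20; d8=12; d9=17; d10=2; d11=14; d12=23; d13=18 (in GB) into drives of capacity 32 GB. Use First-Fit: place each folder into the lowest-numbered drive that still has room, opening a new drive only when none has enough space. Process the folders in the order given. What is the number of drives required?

6

d1 (12 GB) → drive 1 (remaining 20 GB)
d2 (17 GB) → drive 1 (remaining 3 GB)
d3 (2 GB) → drive 1 (remaining 1 GB)
d4 (4 GB) → drive 2 (remaining 28 GB)
d5 (4 GB) → drive 2 (remaining 24 GB)
d6 (24 GB) → drive 2 (remaining 0 GB)
d7 (20 GB) → drive 3 (remaining 12 GB)
d8 (12 GB) → drive 3 (remaining 0 GB)
d9 (17 GB) → drive 4 (remaining 15 GB)
d10 (2 GB) → drive 4 (remaining 13 GB)
d11 (14 GB) → drive 5 (remaining 18 GB)
d12 (23 GB) → drive 6 (remaining 9 GB)
d13 (18 GB) → drive 5 (remaining 0 GB)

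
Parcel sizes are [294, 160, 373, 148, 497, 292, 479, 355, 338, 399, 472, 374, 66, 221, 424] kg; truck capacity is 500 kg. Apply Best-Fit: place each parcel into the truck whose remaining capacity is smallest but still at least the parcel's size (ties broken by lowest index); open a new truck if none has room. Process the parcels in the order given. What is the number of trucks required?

12 trucks

294 kg → truck 1 (remaining 206 kg)
160 kg → truck 1 (remaining 46 kg)
373 kg → truck 2 (remaining 127 kg)
148 kg → truck 3 (remaining 352 kg)
497 kg → truck 4 (remaining 3 kg)
292 kg → truck 3 (remaining 60 kg)
479 kg → truck 5 (remaining 21 kg)
355 kg → truck 6 (remaining 145 kg)
338 kg → truck 7 (remaining 162 kg)
399 kg → truck 8 (remaining 101 kg)
472 kg → truck 9 (remaining 28 kg)
374 kg → truck 10 (remaining 126 kg)
66 kg → truck 8 (remaining 35 kg)
221 kg → truck 11 (remaining 279 kg)
424 kg → truck 12 (remaining 76 kg)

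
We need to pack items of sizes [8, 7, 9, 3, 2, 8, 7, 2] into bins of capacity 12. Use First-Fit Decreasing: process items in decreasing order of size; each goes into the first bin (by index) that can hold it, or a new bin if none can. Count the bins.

5

Sorted descending: 9, 8, 8, 7, 7, 3, 2, 2.
Put 9 in bin 1; 3 remain.
Put 8 in bin 2; 4 remain.
Put 8 in bin 3; 4 remain.
Put 7 in bin 4; 5 remain.
Put 7 in bin 5; 5 remain.
Put 3 in bin 1; 0 remain.
Put 2 in bin 2; 2 remain.
Put 2 in bin 2; 0 remain.
Final bins: [9,3] [8,2,2] [8] [7] [7].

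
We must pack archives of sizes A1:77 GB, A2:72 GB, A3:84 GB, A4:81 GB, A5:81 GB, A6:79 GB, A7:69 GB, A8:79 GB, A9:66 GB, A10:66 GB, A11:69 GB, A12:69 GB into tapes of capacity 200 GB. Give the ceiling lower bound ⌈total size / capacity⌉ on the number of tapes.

5

Total size = 77 + 72 + 84 + 81 + 81 + 79 + 69 + 79 + 66 + 66 + 69 + 69 = 892 GB.
⌈892 / 200⌉ = 5.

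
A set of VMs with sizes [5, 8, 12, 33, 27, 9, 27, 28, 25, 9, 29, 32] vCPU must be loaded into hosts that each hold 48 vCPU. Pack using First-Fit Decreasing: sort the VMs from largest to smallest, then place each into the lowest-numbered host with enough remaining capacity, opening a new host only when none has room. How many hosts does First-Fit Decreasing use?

7 hosts

Sorted descending: 33, 32, 29, 28, 27, 27, 25, 12, 9, 9, 8, 5.
Put 33 vCPU in host 1; 15 vCPU remain.
Put 32 vCPU in host 2; 16 vCPU remain.
Put 29 vCPU in host 3; 19 vCPU remain.
Put 28 vCPU in host 4; 20 vCPU remain.
Put 27 vCPU in host 5; 21 vCPU remain.
Put 27 vCPU in host 6; 21 vCPU remain.
Put 25 vCPU in host 7; 23 vCPU remain.
Put 12 vCPU in host 1; 3 vCPU remain.
Put 9 vCPU in host 2; 7 vCPU remain.
Put 9 vCPU in host 3; 10 vCPU remain.
Put 8 vCPU in host 3; 2 vCPU remain.
Put 5 vCPU in host 2; 2 vCPU remain.
Final hosts: [33,12] [32,9,5] [29,9,8] [28] [27] [27] [25].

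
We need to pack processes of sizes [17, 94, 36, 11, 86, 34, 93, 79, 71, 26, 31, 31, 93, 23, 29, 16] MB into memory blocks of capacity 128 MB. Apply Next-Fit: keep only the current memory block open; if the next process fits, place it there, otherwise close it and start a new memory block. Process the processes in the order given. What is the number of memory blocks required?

17 MB → memory block 1 (remaining 111 MB)
94 MB → memory block 1 (remaining 17 MB)
36 MB → memory block 2 (remaining 92 MB)
11 MB → memory block 2 (remaining 81 MB)
86 MB → memory block 3 (remaining 42 MB)
34 MB → memory block 3 (remaining 8 MB)
93 MB → memory block 4 (remaining 35 MB)
79 MB → memory block 5 (remaining 49 MB)
71 MB → memory block 6 (remaining 57 MB)
26 MB → memory block 6 (remaining 31 MB)
31 MB → memory block 6 (remaining 0 MB)
31 MB → memory block 7 (remaining 97 MB)
93 MB → memory block 7 (remaining 4 MB)
23 MB → memory block 8 (remaining 105 MB)
29 MB → memory block 8 (remaining 76 MB)
16 MB → memory block 8 (remaining 60 MB)
Final memory blocks: [17,94] [36,11] [86,34] [93] [79] [71,26,31] [31,93] [23,29,16].

8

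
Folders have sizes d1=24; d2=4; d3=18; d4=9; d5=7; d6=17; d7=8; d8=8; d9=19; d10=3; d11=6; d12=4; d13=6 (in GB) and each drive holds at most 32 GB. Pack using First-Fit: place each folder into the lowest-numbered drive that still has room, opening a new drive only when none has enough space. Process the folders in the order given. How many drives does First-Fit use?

5 drives

drive 1: place d1 (24 GB), 8 GB left
drive 1: place d2 (4 GB), 4 GB left
drive 2: place d3 (18 GB), 14 GB left
drive 2: place d4 (9 GB), 5 GB left
drive 3: place d5 (7 GB), 25 GB left
drive 3: place d6 (17 GB), 8 GB left
drive 3: place d7 (8 GB), 0 GB left
drive 4: place d8 (8 GB), 24 GB left
drive 4: place d9 (19 GB), 5 GB left
drive 1: place d10 (3 GB), 1 GB left
drive 5: place d11 (6 GB), 26 GB left
drive 2: place d12 (4 GB), 1 GB left
drive 5: place d13 (6 GB), 20 GB left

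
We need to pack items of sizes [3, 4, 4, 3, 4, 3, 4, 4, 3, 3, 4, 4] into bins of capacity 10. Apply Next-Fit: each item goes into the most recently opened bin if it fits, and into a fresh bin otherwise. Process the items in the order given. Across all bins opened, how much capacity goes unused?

Put 3 in bin 1; 7 remain.
Put 4 in bin 1; 3 remain.
Put 4 in bin 2; 6 remain.
Put 3 in bin 2; 3 remain.
Put 4 in bin 3; 6 remain.
Put 3 in bin 3; 3 remain.
Put 4 in bin 4; 6 remain.
Put 4 in bin 4; 2 remain.
Put 3 in bin 5; 7 remain.
Put 3 in bin 5; 4 remain.
Put 4 in bin 5; 0 remain.
Put 4 in bin 6; 6 remain.
6 bins × 10 = 60; used 43; unused 17.

17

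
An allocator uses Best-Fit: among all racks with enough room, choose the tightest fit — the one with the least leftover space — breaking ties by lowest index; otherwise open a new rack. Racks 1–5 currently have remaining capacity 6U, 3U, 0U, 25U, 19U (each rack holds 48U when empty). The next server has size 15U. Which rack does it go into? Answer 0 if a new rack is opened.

5

Racks with room: rack 4 (25U), rack 5 (19U).
Tightest fit is rack 5 with 19U free.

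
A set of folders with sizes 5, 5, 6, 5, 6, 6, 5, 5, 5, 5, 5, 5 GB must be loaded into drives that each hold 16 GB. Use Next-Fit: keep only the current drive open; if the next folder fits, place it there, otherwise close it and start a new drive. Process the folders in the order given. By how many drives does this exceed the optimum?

1

Next-Fit: [5,5,6] [5,6] [6,5,5] [5,5,5] [5] → 5 drives.
Total size 63 GB; any packing needs at least ⌈63/16⌉ = 4 drives.
An optimal packing achieves that bound: [6,5,5] [6,5,5] [6,5,5] [5,5,5] → 4 drives.
Excess: 5 − 4 = 1.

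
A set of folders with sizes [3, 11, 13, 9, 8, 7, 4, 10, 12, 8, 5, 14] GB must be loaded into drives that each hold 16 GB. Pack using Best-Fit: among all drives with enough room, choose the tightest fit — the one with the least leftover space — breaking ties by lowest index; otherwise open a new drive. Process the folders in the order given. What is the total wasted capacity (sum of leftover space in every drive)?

drive 1: place 3 GB, 13 GB left
drive 1: place 11 GB, 2 GB left
drive 2: place 13 GB, 3 GB left
drive 3: place 9 GB, 7 GB left
drive 4: place 8 GB, 8 GB left
drive 3: place 7 GB, 0 GB left
drive 4: place 4 GB, 4 GB left
drive 5: place 10 GB, 6 GB left
drive 6: place 12 GB, 4 GB left
drive 7: place 8 GB, 8 GB left
drive 5: place 5 GB, 1 GB left
drive 8: place 14 GB, 2 GB left
8 drives × 16 GB = 128 GB; used 104 GB; unused 24 GB.

24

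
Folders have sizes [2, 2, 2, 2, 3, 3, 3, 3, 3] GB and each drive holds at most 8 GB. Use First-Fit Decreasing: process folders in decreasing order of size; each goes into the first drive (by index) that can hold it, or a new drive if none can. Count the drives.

3 drives

Sorted descending: 3, 3, 3, 3, 3, 2, 2, 2, 2.
Put 3 GB in drive 1; 5 GB remain.
Put 3 GB in drive 1; 2 GB remain.
Put 3 GB in drive 2; 5 GB remain.
Put 3 GB in drive 2; 2 GB remain.
Put 3 GB in drive 3; 5 GB remain.
Put 2 GB in drive 1; 0 GB remain.
Put 2 GB in drive 2; 0 GB remain.
Put 2 GB in drive 3; 3 GB remain.
Put 2 GB in drive 3; 1 GB remain.
Final drives: [3,3,2] [3,3,2] [3,2,2].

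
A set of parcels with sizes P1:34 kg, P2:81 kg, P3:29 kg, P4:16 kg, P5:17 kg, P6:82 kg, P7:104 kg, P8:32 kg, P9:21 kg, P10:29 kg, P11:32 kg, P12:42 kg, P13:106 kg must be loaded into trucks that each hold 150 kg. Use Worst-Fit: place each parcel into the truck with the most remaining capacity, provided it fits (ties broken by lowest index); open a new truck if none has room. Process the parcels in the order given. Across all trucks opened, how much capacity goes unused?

125

P1 (34 kg) → truck 1 (remaining 116 kg)
P2 (81 kg) → truck 1 (remaining 35 kg)
P3 (29 kg) → truck 1 (remaining 6 kg)
P4 (16 kg) → truck 2 (remaining 134 kg)
P5 (17 kg) → truck 2 (remaining 117 kg)
P6 (82 kg) → truck 2 (remaining 35 kg)
P7 (104 kg) → truck 3 (remaining 46 kg)
P8 (32 kg) → truck 3 (remaining 14 kg)
P9 (21 kg) → truck 2 (remaining 14 kg)
P10 (29 kg) → truck 4 (remaining 121 kg)
P11 (32 kg) → truck 4 (remaining 89 kg)
P12 (42 kg) → truck 4 (remaining 47 kg)
P13 (106 kg) → truck 5 (remaining 44 kg)
5 trucks × 150 kg = 750 kg; used 625 kg; unused 125 kg.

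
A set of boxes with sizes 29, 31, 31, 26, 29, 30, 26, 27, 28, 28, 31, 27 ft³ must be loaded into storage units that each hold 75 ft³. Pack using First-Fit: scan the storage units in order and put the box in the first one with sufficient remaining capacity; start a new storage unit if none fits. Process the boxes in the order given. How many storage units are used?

storage unit 1: place 29 ft³, 46 ft³ left
storage unit 1: place 31 ft³, 15 ft³ left
storage unit 2: place 31 ft³, 44 ft³ left
storage unit 2: place 26 ft³, 18 ft³ left
storage unit 3: place 29 ft³, 46 ft³ left
storage unit 3: place 30 ft³, 16 ft³ left
storage unit 4: place 26 ft³, 49 ft³ left
storage unit 4: place 27 ft³, 22 ft³ left
storage unit 5: place 28 ft³, 47 ft³ left
storage unit 5: place 28 ft³, 19 ft³ left
storage unit 6: place 31 ft³, 44 ft³ left
storage unit 6: place 27 ft³, 17 ft³ left

6 storage units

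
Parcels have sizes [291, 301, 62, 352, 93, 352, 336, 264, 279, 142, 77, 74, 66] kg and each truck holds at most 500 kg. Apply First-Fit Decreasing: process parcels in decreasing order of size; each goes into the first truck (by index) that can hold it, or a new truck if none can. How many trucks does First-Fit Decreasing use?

Sorted descending: 352, 352, 336, 301, 291, 279, 264, 142, 93, 77, 74, 66, 62.
Put 352 kg in truck 1; 148 kg remain.
Put 352 kg in truck 2; 148 kg remain.
Put 336 kg in truck 3; 164 kg remain.
Put 301 kg in truck 4; 199 kg remain.
Put 291 kg in truck 5; 209 kg remain.
Put 279 kg in truck 6; 221 kg remain.
Put 264 kg in truck 7; 236 kg remain.
Put 142 kg in truck 1; 6 kg remain.
Put 93 kg in truck 2; 55 kg remain.
Put 77 kg in truck 3; 87 kg remain.
Put 74 kg in truck 3; 13 kg remain.
Put 66 kg in truck 4; 133 kg remain.
Put 62 kg in truck 4; 71 kg remain.
Final trucks: [352,142] [352,93] [336,77,74] [301,66,62] [291] [279] [264].

7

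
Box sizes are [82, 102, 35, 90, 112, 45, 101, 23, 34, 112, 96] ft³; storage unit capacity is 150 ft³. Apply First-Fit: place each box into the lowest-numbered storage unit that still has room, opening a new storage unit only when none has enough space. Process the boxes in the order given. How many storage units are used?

7

Put 82 ft³ in storage unit 1; 68 ft³ remain.
Put 102 ft³ in storage unit 2; 48 ft³ remain.
Put 35 ft³ in storage unit 1; 33 ft³ remain.
Put 90 ft³ in storage unit 3; 60 ft³ remain.
Put 112 ft³ in storage unit 4; 38 ft³ remain.
Put 45 ft³ in storage unit 2; 3 ft³ remain.
Put 101 ft³ in storage unit 5; 49 ft³ remain.
Put 23 ft³ in storage unit 1; 10 ft³ remain.
Put 34 ft³ in storage unit 3; 26 ft³ remain.
Put 112 ft³ in storage unit 6; 38 ft³ remain.
Put 96 ft³ in storage unit 7; 54 ft³ remain.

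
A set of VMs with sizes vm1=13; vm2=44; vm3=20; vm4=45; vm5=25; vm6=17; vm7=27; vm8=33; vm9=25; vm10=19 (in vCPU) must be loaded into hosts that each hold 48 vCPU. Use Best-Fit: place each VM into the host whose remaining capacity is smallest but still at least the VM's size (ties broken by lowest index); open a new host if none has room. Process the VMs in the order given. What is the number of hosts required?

vm1 (13 vCPU) → host 1 (remaining 35 vCPU)
vm2 (44 vCPU) → host 2 (remaining 4 vCPU)
vm3 (20 vCPU) → host 1 (remaining 15 vCPU)
vm4 (45 vCPU) → host 3 (remaining 3 vCPU)
vm5 (25 vCPU) → host 4 (remaining 23 vCPU)
vm6 (17 vCPU) → host 4 (remaining 6 vCPU)
vm7 (27 vCPU) → host 5 (remaining 21 vCPU)
vm8 (33 vCPU) → host 6 (remaining 15 vCPU)
vm9 (25 vCPU) → host 7 (remaining 23 vCPU)
vm10 (19 vCPU) → host 5 (remaining 2 vCPU)
Final hosts: [13,20] [44] [45] [25,17] [27,19] [33] [25].

7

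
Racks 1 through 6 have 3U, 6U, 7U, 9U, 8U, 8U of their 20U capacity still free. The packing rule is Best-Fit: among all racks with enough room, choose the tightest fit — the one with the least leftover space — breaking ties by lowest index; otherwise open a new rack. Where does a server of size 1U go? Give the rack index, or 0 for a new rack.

1

Racks with room: rack 1 (3U), rack 2 (6U), rack 3 (7U), rack 4 (9U), rack 5 (8U), rack 6 (8U).
Tightest fit is rack 1 with 3U free.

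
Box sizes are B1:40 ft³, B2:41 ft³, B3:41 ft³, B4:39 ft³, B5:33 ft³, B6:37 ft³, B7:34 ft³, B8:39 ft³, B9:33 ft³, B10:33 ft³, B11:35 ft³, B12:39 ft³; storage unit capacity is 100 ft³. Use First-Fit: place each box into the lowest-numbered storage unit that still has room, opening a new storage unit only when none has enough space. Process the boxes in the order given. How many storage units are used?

storage unit 1: place B1 (40 ft³), 60 ft³ left
storage unit 1: place B2 (41 ft³), 19 ft³ left
storage unit 2: place B3 (41 ft³), 59 ft³ left
storage unit 2: place B4 (39 ft³), 20 ft³ left
storage unit 3: place B5 (33 ft³), 67 ft³ left
storage unit 3: place B6 (37 ft³), 30 ft³ left
storage unit 4: place B7 (34 ft³), 66 ft³ left
storage unit 4: place B8 (39 ft³), 27 ft³ left
storage unit 5: place B9 (33 ft³), 67 ft³ left
storage unit 5: place B10 (33 ft³), 34 ft³ left
storage unit 6: place B11 (35 ft³), 65 ft³ left
storage unit 6: place B12 (39 ft³), 26 ft³ left

6 storage units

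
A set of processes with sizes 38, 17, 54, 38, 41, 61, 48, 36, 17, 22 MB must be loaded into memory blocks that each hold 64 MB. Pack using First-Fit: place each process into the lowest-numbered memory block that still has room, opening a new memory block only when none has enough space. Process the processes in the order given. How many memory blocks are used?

Put 38 MB in memory block 1; 26 MB remain.
Put 17 MB in memory block 1; 9 MB remain.
Put 54 MB in memory block 2; 10 MB remain.
Put 38 MB in memory block 3; 26 MB remain.
Put 41 MB in memory block 4; 23 MB remain.
Put 61 MB in memory block 5; 3 MB remain.
Put 48 MB in memory block 6; 16 MB remain.
Put 36 MB in memory block 7; 28 MB remain.
Put 17 MB in memory block 3; 9 MB remain.
Put 22 MB in memory block 4; 1 MB remain.
Final memory blocks: [38,17] [54] [38,17] [41,22] [61] [48] [36].

7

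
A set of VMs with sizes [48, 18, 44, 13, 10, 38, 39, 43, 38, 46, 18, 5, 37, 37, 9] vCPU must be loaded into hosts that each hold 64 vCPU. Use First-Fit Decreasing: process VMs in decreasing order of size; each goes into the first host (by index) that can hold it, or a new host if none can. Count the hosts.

Sorted descending: 48, 46, 44, 43, 39, 38, 38, 37, 37, 18, 18, 13, 10, 9, 5.
48 vCPU → host 1 (remaining 16 vCPU)
46 vCPU → host 2 (remaining 18 vCPU)
44 vCPU → host 3 (remaining 20 vCPU)
43 vCPU → host 4 (remaining 21 vCPU)
39 vCPU → host 5 (remaining 25 vCPU)
38 vCPU → host 6 (remaining 26 vCPU)
38 vCPU → host 7 (remaining 26 vCPU)
37 vCPU → host 8 (remaining 27 vCPU)
37 vCPU → host 9 (remaining 27 vCPU)
18 vCPU → host 2 (remaining 0 vCPU)
18 vCPU → host 3 (remaining 2 vCPU)
13 vCPU → host 1 (remaining 3 vCPU)
10 vCPU → host 4 (remaining 11 vCPU)
9 vCPU → host 4 (remaining 2 vCPU)
5 vCPU → host 5 (remaining 20 vCPU)

9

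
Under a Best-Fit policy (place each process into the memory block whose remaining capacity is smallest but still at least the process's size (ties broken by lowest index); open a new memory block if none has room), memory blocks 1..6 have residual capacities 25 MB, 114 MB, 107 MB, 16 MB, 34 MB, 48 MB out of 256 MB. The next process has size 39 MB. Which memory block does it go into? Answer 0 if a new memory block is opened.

6

Memory blocks with room: memory block 2 (114 MB), memory block 3 (107 MB), memory block 6 (48 MB).
Tightest fit is memory block 6 with 48 MB free.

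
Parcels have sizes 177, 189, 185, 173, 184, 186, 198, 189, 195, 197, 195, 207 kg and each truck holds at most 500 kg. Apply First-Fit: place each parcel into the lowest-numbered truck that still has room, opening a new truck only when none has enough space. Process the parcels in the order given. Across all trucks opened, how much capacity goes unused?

725

truck 1: place 177 kg, 323 kg left
truck 1: place 189 kg, 134 kg left
truck 2: place 185 kg, 315 kg left
truck 2: place 173 kg, 142 kg left
truck 3: place 184 kg, 316 kg left
truck 3: place 186 kg, 130 kg left
truck 4: place 198 kg, 302 kg left
truck 4: place 189 kg, 113 kg left
truck 5: place 195 kg, 305 kg left
truck 5: place 197 kg, 108 kg left
truck 6: place 195 kg, 305 kg left
truck 6: place 207 kg, 98 kg left
6 trucks × 500 kg = 3000 kg; used 2275 kg; unused 725 kg.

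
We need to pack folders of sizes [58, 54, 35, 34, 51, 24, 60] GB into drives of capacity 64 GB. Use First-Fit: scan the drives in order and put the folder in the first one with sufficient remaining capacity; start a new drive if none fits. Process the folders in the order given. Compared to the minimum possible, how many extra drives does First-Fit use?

0

First-Fit: [58] [54] [35,24] [34] [51] [60] → 6 drives.
6 folders exceed 32 GB (half the capacity), and no two of those can share a drive, so at least 6 drives are needed.
So 6 is already optimal.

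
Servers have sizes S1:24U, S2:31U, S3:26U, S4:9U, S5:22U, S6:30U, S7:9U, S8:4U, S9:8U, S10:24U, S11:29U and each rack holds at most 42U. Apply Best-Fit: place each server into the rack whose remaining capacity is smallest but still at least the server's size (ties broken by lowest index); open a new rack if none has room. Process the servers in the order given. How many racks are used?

7

Put S1 (24U) in rack 1; 18U remain.
Put S2 (31U) in rack 2; 11U remain.
Put S3 (26U) in rack 3; 16U remain.
Put S4 (9U) in rack 2; 2U remain.
Put S5 (22U) in rack 4; 20U remain.
Put S6 (30U) in rack 5; 12U remain.
Put S7 (9U) in rack 5; 3U remain.
Put S8 (4U) in rack 3; 12U remain.
Put S9 (8U) in rack 3; 4U remain.
Put S10 (24U) in rack 6; 18U remain.
Put S11 (29U) in rack 7; 13U remain.
Final racks: [24] [31,9] [26,4,8] [22] [30,9] [24] [29].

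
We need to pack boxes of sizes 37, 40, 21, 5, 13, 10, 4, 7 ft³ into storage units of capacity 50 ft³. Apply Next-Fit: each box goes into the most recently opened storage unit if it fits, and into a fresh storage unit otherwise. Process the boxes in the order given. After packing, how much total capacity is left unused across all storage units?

37 ft³ → storage unit 1 (remaining 13 ft³)
40 ft³ → storage unit 2 (remaining 10 ft³)
21 ft³ → storage unit 3 (remaining 29 ft³)
5 ft³ → storage unit 3 (remaining 24 ft³)
13 ft³ → storage unit 3 (remaining 11 ft³)
10 ft³ → storage unit 3 (remaining 1 ft³)
4 ft³ → storage unit 4 (remaining 46 ft³)
7 ft³ → storage unit 4 (remaining 39 ft³)
4 storage units × 50 ft³ = 200 ft³; used 137 ft³; unused 63 ft³.

63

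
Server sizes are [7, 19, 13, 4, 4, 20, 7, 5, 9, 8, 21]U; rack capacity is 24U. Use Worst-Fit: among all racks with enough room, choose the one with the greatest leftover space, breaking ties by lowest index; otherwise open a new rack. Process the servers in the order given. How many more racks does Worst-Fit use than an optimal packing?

1

Worst-Fit: [7,13,4] [19,4] [20] [7,5,9] [8] [21] → 6 racks.
Total size 117U; any packing needs at least ⌈117/24⌉ = 5 racks.
An optimal packing achieves that bound: [21] [20,4] [19,5] [13,7,4] [9,8,7] → 5 racks.
Excess: 6 − 5 = 1.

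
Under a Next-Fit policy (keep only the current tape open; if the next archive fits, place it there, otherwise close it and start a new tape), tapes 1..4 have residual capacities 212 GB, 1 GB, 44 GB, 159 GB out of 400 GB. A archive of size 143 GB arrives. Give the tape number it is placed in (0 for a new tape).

4

Next-Fit only looks at tape 4, which has 159 GB free.
143 GB fits there.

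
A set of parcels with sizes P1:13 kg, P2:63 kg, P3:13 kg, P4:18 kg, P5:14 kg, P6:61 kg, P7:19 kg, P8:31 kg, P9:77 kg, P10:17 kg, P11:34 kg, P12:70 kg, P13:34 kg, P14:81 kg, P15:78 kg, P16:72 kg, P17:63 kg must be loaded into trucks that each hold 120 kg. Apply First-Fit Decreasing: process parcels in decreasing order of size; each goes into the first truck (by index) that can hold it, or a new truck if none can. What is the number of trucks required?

8

Sorted descending: 81, 78, 77, 72, 70, 63, 63, 61, 34, 34, 31, 19, 18, 17, 14, 13, 13.
81 kg → truck 1 (remaining 39 kg)
78 kg → truck 2 (remaining 42 kg)
77 kg → truck 3 (remaining 43 kg)
72 kg → truck 4 (remaining 48 kg)
70 kg → truck 5 (remaining 50 kg)
63 kg → truck 6 (remaining 57 kg)
63 kg → truck 7 (remaining 57 kg)
61 kg → truck 8 (remaining 59 kg)
34 kg → truck 1 (remaining 5 kg)
34 kg → truck 2 (remaining 8 kg)
31 kg → truck 3 (remaining 12 kg)
19 kg → truck 4 (remaining 29 kg)
18 kg → truck 4 (remaining 11 kg)
17 kg → truck 5 (remaining 33 kg)
14 kg → truck 5 (remaining 19 kg)
13 kg → truck 5 (remaining 6 kg)
13 kg → truck 6 (remaining 44 kg)
Final trucks: [81,34] [78,34] [77,31] [72,19,18] [70,17,14,13] [63,13] [63] [61].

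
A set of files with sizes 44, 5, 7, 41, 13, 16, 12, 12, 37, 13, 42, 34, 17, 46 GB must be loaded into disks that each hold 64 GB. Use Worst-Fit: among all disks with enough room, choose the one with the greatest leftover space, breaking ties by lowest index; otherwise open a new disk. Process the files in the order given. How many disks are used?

7 disks

disk 1: place 44 GB, 20 GB left
disk 1: place 5 GB, 15 GB left
disk 1: place 7 GB, 8 GB left
disk 2: place 41 GB, 23 GB left
disk 2: place 13 GB, 10 GB left
disk 3: place 16 GB, 48 GB left
disk 3: place 12 GB, 36 GB left
disk 3: place 12 GB, 24 GB left
disk 4: place 37 GB, 27 GB left
disk 4: place 13 GB, 14 GB left
disk 5: place 42 GB, 22 GB left
disk 6: place 34 GB, 30 GB left
disk 6: place 17 GB, 13 GB left
disk 7: place 46 GB, 18 GB left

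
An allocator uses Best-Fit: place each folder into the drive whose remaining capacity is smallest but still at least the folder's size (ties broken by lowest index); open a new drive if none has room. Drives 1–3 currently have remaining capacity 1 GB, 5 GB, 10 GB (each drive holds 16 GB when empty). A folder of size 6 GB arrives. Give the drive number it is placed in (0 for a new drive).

3

Drives with room: drive 3 (10 GB).
Tightest fit is drive 3 with 10 GB free.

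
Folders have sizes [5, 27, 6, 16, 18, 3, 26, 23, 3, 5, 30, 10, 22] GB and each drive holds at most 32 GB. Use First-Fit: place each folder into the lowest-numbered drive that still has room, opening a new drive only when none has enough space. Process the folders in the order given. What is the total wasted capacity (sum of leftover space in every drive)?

Put 5 GB in drive 1; 27 GB remain.
Put 27 GB in drive 1; 0 GB remain.
Put 6 GB in drive 2; 26 GB remain.
Put 16 GB in drive 2; 10 GB remain.
Put 18 GB in drive 3; 14 GB remain.
Put 3 GB in drive 2; 7 GB remain.
Put 26 GB in drive 4; 6 GB remain.
Put 23 GB in drive 5; 9 GB remain.
Put 3 GB in drive 2; 4 GB remain.
Put 5 GB in drive 3; 9 GB remain.
Put 30 GB in drive 6; 2 GB remain.
Put 10 GB in drive 7; 22 GB remain.
Put 22 GB in drive 7; 0 GB remain.
7 drives × 32 GB = 224 GB; used 194 GB; unused 30 GB.

30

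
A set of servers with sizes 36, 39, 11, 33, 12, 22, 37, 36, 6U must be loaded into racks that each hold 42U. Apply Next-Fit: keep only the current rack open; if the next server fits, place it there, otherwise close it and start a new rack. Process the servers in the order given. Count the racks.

Put 36U in rack 1; 6U remain.
Put 39U in rack 2; 3U remain.
Put 11U in rack 3; 31U remain.
Put 33U in rack 4; 9U remain.
Put 12U in rack 5; 30U remain.
Put 22U in rack 5; 8U remain.
Put 37U in rack 6; 5U remain.
Put 36U in rack 7; 6U remain.
Put 6U in rack 7; 0U remain.

7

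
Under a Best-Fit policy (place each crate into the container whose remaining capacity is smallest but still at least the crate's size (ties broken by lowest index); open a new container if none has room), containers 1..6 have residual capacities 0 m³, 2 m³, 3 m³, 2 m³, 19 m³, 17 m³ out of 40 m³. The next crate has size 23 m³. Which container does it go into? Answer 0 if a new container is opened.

0

No container has ≥ 23 m³ free, so a new container is opened.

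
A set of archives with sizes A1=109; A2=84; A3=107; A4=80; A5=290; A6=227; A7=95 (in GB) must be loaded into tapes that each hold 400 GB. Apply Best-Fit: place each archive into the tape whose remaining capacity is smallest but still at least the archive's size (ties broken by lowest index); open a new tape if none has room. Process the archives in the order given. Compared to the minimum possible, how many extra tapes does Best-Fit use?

Best-Fit: [109,84,107,80] [290,95] [227] → 3 tapes.
Total size 992 GB; any packing needs at least ⌈992/400⌉ = 3 tapes.
So 3 is already optimal.

0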